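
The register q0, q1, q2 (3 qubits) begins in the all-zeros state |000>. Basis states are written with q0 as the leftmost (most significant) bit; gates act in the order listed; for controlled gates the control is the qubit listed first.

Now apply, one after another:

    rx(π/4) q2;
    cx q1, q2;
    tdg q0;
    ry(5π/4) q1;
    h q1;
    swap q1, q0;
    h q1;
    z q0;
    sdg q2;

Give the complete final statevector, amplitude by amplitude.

The resulting statevector has amplitude 1/4 on |000>, 1/4 - sqrt(2)/4 on |001>, 1/4 on |010>, 1/4 - sqrt(2)/4 on |011>, 1/4 + sqrt(2)/4 on |100>, -1/4 on |101>, 1/4 + sqrt(2)/4 on |110>, -1/4 on |111>.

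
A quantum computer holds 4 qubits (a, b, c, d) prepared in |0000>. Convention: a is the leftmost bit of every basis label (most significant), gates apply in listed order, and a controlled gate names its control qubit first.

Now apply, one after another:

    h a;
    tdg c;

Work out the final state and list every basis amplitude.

The final amplitudes are sqrt(2)/2 on |0000>, sqrt(2)/2 on |1000>, and 0 on every other basis state.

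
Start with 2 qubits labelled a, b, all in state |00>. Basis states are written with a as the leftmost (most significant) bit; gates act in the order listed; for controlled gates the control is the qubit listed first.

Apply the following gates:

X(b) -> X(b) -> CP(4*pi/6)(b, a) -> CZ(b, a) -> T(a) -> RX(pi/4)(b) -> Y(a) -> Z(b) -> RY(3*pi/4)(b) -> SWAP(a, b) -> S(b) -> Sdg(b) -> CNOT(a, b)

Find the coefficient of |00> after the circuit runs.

The amplitude on |00> is 0. Key observation: gates 11-12 undo each other exactly, leaving only the rest of the circuit to track.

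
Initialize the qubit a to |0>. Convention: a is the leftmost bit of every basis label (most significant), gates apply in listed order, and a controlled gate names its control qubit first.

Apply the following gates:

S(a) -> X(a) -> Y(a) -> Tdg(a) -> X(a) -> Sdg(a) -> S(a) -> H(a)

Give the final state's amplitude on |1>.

The amplitude on |1> is sqrt(2)*I/2.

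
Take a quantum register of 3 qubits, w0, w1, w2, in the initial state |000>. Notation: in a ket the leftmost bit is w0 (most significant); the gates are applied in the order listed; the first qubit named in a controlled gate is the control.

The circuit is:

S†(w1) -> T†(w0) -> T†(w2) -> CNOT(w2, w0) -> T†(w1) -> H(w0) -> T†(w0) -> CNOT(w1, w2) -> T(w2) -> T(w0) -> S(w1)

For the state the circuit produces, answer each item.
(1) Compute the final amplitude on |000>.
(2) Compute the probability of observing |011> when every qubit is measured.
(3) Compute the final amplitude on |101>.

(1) The amplitude on |000> is sqrt(2)/2.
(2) Outcome |011> occurs with probability 0.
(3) |101> carries amplitude 0 in the final state.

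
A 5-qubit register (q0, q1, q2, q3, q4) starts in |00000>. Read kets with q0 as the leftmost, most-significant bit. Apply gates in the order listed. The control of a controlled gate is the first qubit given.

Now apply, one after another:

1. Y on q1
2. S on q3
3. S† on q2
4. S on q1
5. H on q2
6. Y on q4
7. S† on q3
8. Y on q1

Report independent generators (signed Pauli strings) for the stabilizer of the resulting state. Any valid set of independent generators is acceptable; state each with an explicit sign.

One valid set of independent stabilizer generators is +IIXII, +ZIIII, +IZIII, +IIIZI, -IIIIZ (any independent generating set of the same group is equally correct).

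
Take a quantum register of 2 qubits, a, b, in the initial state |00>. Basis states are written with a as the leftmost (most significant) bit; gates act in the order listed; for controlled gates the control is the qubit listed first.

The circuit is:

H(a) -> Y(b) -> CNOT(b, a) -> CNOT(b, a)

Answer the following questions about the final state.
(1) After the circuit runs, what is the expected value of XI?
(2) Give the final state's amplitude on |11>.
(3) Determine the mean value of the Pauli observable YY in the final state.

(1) The expectation value of XI is 1.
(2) |11> carries amplitude sqrt(2)*I/2 in the final state.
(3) In the final state, YY has expectation 0.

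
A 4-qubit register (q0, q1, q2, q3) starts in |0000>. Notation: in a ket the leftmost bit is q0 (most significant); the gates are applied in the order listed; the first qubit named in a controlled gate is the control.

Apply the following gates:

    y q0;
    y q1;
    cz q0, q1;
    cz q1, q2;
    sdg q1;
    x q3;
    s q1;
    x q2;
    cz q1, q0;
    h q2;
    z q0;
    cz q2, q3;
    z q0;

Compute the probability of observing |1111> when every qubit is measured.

The probability of measuring |1111> is 1/2.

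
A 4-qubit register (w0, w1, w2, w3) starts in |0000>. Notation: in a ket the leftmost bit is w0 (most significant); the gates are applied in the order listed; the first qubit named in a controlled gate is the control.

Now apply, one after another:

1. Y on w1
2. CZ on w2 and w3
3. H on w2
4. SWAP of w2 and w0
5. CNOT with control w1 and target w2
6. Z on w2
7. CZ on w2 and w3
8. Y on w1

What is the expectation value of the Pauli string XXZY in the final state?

In the final state, XXZY has expectation 0.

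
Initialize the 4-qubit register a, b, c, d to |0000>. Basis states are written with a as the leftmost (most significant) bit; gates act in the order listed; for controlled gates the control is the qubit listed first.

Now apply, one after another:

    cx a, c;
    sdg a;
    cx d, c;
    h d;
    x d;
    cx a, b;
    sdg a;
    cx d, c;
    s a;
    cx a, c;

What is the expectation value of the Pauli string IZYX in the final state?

The observable IZYX averages to 0.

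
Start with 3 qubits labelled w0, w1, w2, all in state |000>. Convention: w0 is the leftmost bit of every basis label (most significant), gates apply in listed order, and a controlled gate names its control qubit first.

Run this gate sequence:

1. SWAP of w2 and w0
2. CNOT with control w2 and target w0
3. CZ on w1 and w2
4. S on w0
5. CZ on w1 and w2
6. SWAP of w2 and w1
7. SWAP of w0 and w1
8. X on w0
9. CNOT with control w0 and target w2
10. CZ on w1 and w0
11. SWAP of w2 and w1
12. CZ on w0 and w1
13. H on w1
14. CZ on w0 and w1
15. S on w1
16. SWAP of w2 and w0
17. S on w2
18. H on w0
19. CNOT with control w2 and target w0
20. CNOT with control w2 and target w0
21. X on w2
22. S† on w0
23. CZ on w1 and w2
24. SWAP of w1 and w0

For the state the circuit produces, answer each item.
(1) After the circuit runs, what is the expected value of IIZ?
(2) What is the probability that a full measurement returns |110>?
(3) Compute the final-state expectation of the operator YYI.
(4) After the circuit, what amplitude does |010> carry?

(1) The observable IIZ averages to 1.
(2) The probability of measuring |110> is 1/4.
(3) In the final state, YYI has expectation -1.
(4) The final state's coefficient on |010> equals -1/2.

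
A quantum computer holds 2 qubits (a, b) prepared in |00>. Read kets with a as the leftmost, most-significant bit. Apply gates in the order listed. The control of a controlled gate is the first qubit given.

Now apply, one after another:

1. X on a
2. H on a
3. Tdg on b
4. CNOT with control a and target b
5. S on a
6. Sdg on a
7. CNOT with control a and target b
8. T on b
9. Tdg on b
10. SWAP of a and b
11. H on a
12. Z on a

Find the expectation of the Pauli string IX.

In the final state, IX has expectation -1.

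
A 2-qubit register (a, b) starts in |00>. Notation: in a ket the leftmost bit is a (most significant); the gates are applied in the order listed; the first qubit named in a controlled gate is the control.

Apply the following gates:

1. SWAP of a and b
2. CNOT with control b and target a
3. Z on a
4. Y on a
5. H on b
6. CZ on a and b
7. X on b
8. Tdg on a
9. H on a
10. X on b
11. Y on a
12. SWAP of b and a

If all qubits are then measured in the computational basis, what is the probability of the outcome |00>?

The probability of measuring |00> is 1/4.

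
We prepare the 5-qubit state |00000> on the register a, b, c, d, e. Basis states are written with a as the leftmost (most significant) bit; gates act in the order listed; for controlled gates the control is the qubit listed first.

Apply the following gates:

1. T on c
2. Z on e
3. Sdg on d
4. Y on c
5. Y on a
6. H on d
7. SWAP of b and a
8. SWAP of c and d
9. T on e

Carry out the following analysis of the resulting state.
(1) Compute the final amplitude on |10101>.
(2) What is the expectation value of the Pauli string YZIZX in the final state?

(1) The amplitude on |10101> is 0.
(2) The observable YZIZX averages to 0.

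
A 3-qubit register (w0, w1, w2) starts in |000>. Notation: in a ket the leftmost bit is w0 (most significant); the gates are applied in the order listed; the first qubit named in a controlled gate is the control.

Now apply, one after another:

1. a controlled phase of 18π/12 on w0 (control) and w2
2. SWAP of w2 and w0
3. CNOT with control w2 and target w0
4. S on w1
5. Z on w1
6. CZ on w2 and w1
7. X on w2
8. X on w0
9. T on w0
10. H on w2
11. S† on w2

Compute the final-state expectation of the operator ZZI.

The observable ZZI averages to -1.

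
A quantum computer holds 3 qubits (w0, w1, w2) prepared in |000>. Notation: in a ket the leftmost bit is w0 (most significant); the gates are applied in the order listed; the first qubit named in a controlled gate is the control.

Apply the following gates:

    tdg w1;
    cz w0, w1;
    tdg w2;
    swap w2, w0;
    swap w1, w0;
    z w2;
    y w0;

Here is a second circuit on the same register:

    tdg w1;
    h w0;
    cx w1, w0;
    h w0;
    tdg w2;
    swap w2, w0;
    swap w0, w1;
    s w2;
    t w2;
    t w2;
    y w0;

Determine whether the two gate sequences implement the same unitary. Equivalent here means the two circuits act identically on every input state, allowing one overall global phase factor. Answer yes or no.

Yes, they are equivalent — the unitaries differ by at most a global phase.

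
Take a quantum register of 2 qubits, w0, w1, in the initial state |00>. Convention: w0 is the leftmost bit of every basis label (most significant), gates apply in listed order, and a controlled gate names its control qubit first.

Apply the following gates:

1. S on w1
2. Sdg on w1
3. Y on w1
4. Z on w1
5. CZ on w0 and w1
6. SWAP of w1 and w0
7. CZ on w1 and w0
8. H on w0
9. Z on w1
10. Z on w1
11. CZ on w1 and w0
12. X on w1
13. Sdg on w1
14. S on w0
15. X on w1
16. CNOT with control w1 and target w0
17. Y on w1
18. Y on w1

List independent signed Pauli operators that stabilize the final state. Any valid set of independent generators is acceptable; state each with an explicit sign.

The final state is stabilized by the group generated by -YI, +IZ; other independent generating sets are equally valid.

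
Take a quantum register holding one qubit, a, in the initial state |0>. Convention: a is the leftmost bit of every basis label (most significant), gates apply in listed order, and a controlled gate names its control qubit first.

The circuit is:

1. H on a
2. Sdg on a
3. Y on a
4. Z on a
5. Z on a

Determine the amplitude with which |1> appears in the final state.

The amplitude on |1> is sqrt(2)*I/2.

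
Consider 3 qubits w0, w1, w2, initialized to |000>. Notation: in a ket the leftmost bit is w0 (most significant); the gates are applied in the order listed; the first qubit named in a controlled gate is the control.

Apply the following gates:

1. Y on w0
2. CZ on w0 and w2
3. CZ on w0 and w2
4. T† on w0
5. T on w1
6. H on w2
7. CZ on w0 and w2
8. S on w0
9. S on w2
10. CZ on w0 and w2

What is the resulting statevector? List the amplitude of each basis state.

After the circuit, the state carries amplitude sqrt(2)*exp(3*I*pi/4)/2 on |100>, -sqrt(2)*exp(I*pi/4)/2 on |101>, and 0 on every other basis state. Key observation: gates 2-3 undo each other exactly, leaving only the rest of the circuit to track.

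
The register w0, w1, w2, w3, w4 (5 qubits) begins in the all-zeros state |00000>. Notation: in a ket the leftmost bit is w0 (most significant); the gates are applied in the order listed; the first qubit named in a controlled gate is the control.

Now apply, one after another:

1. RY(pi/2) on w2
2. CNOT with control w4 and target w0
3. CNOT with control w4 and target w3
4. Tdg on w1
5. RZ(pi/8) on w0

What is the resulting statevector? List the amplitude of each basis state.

The final amplitudes are -sqrt(2)*exp(15*I*pi/16)/2 on |00000>, -sqrt(2)*exp(15*I*pi/16)/2 on |00100>, and 0 on every other basis state.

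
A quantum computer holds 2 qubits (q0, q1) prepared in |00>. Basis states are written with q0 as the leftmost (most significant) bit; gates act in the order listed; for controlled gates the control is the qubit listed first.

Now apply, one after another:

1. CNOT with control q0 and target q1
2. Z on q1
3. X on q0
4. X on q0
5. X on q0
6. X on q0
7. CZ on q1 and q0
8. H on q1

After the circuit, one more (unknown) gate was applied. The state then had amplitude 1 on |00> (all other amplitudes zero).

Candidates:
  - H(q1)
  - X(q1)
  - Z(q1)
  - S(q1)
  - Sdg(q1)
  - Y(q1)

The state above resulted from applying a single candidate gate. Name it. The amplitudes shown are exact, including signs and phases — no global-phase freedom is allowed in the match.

The unique candidate consistent with the amplitudes is H(q1). Key observation: the block from step 3 through step 6 cancels to the identity and can be dropped.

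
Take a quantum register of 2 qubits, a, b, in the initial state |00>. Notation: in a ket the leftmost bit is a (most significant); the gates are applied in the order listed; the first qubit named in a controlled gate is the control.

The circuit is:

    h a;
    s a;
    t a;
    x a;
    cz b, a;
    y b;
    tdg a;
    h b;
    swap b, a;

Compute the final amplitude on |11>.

The amplitude on |11> is -exp(I*pi/4)/2.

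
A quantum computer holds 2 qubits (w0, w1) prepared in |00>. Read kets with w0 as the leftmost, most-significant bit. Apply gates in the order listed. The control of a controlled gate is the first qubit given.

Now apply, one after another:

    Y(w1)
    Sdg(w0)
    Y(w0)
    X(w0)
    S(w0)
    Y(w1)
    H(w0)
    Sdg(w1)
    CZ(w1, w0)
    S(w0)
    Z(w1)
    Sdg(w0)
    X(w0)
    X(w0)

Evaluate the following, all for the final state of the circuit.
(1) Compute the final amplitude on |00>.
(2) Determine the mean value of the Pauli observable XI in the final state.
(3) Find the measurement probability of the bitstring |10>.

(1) The amplitude on |00> is sqrt(2)*I/2. Key observation: steps 13-14 multiply out to the identity, so the circuit reduces to the remaining gates.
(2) The observable XI averages to 1.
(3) A full measurement returns |10> with probability 1/2.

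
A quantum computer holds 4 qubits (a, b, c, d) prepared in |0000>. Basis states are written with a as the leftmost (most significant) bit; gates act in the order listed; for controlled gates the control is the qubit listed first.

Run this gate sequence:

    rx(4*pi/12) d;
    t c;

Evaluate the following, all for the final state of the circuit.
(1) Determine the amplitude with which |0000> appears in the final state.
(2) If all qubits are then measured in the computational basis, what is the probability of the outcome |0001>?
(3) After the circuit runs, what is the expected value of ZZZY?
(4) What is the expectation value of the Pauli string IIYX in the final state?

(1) |0000> carries amplitude sqrt(3)/2 in the final state.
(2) Outcome |0001> occurs with probability 1/4.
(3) The observable ZZZY averages to -sqrt(3)/2.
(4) The expectation value of IIYX is 0.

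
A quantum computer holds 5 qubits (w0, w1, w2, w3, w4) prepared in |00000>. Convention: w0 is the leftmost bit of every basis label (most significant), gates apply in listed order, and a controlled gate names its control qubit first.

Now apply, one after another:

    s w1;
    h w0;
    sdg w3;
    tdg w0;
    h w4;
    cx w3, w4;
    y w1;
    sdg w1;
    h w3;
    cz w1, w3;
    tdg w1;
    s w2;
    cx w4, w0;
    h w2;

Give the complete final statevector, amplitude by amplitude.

The resulting statevector has amplitude 0 on |00000>, 0 on |00001>, 0 on |00010>, 0 on |00011>, 0 on |00100>, 0 on |00101>, 0 on |00110>, 0 on |00111>, -exp(3*I*pi/4)/4 on |01000>, -I/4 on |01001>, exp(3*I*pi/4)/4 on |01010>, I/4 on |01011>, -exp(3*I*pi/4)/4 on |01100>, -I/4 on |01101>, exp(3*I*pi/4)/4 on |01110>, I/4 on |01111>, 0 on |10000>, 0 on |10001>, 0 on |10010>, 0 on |10011>, 0 on |10100>, 0 on |10101>, 0 on |10110>, 0 on |10111>, -I/4 on |11000>, -exp(3*I*pi/4)/4 on |11001>, I/4 on |11010>, exp(3*I*pi/4)/4 on |11011>, -I/4 on |11100>, -exp(3*I*pi/4)/4 on |11101>, I/4 on |11110>, exp(3*I*pi/4)/4 on |11111>.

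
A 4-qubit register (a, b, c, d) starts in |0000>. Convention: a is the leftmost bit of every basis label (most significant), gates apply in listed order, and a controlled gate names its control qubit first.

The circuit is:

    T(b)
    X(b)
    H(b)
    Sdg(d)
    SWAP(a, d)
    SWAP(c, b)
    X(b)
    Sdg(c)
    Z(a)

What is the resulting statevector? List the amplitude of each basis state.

The final amplitudes are sqrt(2)/2 on |0100>, sqrt(2)*I/2 on |0110>, and 0 on every other basis state.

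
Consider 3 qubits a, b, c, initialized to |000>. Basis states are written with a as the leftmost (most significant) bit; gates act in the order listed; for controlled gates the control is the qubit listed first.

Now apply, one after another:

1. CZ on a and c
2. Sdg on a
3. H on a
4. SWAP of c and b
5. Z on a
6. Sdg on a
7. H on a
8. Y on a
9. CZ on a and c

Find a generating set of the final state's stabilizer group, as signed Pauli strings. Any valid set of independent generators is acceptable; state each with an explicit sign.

The stabilizer group can be generated by -YII, +IZI, +IIZ, among other valid generating sets.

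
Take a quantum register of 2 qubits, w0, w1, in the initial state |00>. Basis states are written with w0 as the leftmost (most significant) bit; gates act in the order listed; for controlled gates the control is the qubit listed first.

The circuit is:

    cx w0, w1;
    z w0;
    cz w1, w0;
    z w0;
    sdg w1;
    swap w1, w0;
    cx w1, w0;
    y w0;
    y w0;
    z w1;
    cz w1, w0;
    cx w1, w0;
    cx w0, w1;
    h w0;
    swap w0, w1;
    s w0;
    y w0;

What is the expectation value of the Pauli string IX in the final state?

The observable IX averages to 1.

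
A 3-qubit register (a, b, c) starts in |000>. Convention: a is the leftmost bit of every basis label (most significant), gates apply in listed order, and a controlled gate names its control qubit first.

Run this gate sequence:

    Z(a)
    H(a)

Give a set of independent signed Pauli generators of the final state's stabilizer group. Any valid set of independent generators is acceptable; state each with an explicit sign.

The final state is stabilized by the group generated by +XII, +IZI, +IIZ; other independent generating sets are equally valid.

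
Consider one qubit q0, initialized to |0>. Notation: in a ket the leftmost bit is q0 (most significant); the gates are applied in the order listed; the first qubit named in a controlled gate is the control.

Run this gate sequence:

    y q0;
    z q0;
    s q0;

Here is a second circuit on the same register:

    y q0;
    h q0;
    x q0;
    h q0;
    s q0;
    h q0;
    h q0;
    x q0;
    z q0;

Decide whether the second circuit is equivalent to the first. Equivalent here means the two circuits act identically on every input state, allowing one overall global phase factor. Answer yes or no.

No: there is an input state on which the two circuits produce genuinely different outputs (not merely differing by a phase).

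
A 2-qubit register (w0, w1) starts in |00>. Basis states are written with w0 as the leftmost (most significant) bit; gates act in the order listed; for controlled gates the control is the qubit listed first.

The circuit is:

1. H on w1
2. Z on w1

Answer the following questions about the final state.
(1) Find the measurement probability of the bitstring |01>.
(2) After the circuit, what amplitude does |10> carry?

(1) The probability of measuring |01> is 1/2.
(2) |10> carries amplitude 0 in the final state.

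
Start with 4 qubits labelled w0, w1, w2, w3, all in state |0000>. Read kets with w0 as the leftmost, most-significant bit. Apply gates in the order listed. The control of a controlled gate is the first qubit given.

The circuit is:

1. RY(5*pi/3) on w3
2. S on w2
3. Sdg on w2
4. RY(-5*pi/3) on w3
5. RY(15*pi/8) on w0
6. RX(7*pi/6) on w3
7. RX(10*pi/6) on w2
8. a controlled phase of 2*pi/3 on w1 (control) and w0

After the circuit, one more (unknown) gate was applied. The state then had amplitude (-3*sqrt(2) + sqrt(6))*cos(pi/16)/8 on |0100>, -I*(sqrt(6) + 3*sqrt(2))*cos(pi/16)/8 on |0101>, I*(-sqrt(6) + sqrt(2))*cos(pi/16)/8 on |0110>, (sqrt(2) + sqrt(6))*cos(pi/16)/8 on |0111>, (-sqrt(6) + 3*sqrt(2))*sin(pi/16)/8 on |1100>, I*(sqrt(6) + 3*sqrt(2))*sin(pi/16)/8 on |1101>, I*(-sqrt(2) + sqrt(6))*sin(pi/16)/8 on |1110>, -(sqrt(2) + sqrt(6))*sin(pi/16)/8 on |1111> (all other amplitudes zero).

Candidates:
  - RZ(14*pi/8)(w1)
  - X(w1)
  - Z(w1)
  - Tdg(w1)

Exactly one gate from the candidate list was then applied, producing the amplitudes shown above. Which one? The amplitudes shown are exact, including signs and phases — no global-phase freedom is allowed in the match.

The unique candidate consistent with the amplitudes is X(w1). Key observation: steps 1-4 multiply out to the identity, so the circuit reduces to the remaining gates.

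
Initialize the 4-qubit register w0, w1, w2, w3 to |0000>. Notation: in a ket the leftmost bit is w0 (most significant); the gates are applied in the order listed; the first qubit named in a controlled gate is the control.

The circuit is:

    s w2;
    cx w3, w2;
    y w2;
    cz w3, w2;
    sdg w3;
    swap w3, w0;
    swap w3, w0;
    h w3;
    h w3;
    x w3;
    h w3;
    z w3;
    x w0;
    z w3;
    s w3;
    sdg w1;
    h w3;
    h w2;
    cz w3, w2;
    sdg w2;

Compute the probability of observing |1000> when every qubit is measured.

A full measurement returns |1000> with probability 1/4. Key observation: gates 9-12 undo each other exactly, leaving only the rest of the circuit to track.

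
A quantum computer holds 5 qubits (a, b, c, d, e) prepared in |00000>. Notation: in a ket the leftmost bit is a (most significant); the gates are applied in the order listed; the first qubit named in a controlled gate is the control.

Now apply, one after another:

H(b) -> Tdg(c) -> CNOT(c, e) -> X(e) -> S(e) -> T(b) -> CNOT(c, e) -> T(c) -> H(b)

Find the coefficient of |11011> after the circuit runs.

The amplitude on |11011> is 0.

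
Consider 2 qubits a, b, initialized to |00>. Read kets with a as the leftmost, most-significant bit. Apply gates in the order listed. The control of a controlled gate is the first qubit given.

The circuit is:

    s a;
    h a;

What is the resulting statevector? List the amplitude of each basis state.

After the circuit, the state carries amplitude sqrt(2)/2 on |00>, 0 on |01>, sqrt(2)/2 on |10>, 0 on |11>.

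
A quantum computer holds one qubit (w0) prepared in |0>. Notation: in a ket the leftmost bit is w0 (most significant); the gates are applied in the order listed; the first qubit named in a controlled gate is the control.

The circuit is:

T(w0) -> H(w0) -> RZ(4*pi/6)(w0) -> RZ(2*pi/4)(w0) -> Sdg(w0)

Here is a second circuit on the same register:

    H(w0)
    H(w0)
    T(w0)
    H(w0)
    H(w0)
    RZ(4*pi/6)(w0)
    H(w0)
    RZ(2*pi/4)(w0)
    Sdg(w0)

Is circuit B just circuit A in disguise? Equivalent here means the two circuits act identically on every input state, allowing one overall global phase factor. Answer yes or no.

No — the two circuits implement different unitaries, even allowing a global phase.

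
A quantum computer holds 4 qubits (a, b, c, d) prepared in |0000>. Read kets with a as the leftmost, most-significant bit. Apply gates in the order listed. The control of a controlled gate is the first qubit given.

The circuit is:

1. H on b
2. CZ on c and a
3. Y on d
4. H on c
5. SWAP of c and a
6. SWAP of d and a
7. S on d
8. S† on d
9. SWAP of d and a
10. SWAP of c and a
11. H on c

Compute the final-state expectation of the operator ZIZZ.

In the final state, ZIZZ has expectation -1. Key observation: steps 5-10 multiply out to the identity, so the circuit reduces to the remaining gates.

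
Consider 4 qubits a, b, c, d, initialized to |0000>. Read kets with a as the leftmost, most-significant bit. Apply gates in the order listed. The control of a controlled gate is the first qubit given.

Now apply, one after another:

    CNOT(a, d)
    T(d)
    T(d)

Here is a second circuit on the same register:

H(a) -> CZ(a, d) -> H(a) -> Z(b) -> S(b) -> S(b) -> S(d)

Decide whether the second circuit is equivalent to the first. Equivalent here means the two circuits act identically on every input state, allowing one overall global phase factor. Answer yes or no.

No, they are not equivalent — no single phase factor reconciles the two unitaries.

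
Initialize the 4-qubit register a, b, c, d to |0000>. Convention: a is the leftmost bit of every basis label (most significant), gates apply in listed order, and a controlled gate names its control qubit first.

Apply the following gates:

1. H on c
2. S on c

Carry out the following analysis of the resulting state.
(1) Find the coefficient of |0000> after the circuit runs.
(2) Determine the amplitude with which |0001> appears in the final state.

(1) |0000> carries amplitude sqrt(2)/2 in the final state.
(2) The final state's coefficient on |0001> equals 0.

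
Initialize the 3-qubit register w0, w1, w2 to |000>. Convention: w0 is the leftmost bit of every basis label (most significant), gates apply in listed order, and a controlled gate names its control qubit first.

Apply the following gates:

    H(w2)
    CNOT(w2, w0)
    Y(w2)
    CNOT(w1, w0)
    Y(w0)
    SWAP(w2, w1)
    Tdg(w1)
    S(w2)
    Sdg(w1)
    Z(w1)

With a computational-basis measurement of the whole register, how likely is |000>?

A full measurement returns |000> with probability 1/2.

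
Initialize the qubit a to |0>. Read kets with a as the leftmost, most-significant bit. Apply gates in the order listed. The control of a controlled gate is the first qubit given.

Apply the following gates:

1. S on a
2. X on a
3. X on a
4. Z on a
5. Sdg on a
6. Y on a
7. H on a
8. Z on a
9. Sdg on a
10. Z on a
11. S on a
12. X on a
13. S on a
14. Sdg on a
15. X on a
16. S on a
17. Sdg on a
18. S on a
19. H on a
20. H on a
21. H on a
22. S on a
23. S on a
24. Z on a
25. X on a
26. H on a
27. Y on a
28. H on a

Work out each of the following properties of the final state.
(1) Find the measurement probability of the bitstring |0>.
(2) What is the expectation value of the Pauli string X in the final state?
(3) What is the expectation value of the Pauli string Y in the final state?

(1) A full measurement returns |0> with probability 1/2. Key observation: steps 12-15 multiply out to the identity, so the circuit reduces to the remaining gates.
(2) In the final state, X has expectation 0.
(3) In the final state, Y has expectation -1.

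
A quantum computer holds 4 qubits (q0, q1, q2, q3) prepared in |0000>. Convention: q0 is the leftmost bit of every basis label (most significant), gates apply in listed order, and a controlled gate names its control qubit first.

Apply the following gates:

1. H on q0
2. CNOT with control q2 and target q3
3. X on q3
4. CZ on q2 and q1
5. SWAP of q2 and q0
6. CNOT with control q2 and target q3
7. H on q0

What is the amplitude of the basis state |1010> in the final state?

The amplitude on |1010> is 1/2.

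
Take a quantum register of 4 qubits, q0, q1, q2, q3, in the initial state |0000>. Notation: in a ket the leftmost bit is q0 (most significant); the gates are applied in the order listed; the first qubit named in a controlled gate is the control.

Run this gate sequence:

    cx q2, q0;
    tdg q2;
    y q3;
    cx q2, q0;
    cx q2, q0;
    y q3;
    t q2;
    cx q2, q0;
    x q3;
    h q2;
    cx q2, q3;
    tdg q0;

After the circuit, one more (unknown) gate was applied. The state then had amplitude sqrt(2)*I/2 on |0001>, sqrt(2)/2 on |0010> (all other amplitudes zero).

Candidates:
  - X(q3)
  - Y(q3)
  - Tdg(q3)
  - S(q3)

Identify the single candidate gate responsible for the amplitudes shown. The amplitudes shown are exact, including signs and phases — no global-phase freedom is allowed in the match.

It was S(q3) that produced the state shown.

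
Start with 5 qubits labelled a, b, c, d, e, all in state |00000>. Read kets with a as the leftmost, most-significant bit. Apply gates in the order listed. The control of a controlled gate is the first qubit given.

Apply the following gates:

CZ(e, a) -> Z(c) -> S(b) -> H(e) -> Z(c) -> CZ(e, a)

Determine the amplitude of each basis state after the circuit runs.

After the circuit, the state carries amplitude sqrt(2)/2 on |00000>, sqrt(2)/2 on |00001>, and 0 on every other basis state.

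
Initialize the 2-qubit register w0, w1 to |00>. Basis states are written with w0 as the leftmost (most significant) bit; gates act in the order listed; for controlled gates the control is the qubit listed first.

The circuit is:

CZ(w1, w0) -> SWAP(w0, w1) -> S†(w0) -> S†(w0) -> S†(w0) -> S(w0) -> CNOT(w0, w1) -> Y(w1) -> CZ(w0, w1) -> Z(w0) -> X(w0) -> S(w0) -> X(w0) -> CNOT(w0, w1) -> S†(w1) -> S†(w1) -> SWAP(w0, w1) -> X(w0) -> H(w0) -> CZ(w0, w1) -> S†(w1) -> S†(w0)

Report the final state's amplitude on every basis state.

After the circuit, the state carries amplitude sqrt(2)/2 on |00>, 0 on |01>, -sqrt(2)*I/2 on |10>, 0 on |11>.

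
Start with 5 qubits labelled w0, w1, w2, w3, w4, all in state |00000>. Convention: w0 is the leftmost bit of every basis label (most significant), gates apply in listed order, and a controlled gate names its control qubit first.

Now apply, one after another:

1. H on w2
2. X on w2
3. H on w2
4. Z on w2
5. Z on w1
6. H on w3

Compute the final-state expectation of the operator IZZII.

The observable IZZII averages to 1. Key observation: steps 1-4 multiply out to the identity, so the circuit reduces to the remaining gates.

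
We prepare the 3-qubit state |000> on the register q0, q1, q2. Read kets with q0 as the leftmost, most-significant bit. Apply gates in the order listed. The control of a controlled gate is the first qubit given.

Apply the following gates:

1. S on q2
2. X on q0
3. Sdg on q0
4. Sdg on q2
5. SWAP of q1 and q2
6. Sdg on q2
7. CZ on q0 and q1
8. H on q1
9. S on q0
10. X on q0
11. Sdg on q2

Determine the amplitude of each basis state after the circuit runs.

After the circuit, the state carries amplitude sqrt(2)/2 on |000>, sqrt(2)/2 on |010>, and 0 on every other basis state.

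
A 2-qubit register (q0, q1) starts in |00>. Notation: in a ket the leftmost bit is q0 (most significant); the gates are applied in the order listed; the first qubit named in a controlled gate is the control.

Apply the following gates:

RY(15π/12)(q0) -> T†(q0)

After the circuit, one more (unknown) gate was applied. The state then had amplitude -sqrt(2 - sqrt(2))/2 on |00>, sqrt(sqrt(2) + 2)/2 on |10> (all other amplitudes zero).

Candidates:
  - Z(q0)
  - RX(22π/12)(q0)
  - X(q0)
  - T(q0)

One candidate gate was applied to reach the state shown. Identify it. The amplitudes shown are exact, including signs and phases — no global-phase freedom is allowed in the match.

It was T(q0) that produced the state shown.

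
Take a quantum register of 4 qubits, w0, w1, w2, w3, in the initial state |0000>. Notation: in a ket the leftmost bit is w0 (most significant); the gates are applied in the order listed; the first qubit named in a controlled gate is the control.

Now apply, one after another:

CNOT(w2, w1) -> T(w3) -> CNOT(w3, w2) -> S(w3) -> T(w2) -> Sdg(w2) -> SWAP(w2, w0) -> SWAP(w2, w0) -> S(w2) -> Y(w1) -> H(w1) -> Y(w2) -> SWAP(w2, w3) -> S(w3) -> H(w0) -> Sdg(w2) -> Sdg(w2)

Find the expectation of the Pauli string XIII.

The observable XIII averages to 1. Key observation: gates 6-9 undo each other exactly, leaving only the rest of the circuit to track.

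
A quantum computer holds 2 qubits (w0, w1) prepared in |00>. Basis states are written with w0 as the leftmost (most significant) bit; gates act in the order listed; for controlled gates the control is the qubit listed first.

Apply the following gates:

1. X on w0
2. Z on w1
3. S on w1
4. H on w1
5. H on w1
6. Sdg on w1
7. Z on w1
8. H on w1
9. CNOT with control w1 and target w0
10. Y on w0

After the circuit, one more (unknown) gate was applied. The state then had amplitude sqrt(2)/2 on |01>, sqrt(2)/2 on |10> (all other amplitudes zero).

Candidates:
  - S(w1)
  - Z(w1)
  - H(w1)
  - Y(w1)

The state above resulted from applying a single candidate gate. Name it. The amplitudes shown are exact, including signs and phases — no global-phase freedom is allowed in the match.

The unique candidate consistent with the amplitudes is Y(w1).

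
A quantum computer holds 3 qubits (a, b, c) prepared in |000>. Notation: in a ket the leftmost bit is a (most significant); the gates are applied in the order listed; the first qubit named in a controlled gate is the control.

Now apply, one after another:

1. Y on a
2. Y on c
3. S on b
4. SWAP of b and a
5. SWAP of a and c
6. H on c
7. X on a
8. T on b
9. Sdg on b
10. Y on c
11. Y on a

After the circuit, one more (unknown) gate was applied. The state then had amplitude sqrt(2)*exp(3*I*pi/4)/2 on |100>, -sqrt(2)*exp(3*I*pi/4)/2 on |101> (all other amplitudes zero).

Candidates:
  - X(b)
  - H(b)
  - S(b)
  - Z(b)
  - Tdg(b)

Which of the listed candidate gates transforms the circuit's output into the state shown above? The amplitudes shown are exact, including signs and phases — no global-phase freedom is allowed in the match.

The unique candidate consistent with the amplitudes is X(b).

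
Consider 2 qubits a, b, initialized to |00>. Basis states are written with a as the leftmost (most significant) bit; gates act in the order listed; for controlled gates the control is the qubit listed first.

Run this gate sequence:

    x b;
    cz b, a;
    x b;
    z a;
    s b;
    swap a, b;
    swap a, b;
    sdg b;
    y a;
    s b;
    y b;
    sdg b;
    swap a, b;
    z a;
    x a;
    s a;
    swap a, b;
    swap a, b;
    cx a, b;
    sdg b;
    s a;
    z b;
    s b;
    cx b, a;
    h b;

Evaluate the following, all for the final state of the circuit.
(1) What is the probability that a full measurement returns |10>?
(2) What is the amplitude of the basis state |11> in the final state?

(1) A full measurement returns |10> with probability 1/2. Key observation: steps 5-8 multiply out to the identity, so the circuit reduces to the remaining gates.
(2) The final state's coefficient on |11> equals -sqrt(2)*I/2.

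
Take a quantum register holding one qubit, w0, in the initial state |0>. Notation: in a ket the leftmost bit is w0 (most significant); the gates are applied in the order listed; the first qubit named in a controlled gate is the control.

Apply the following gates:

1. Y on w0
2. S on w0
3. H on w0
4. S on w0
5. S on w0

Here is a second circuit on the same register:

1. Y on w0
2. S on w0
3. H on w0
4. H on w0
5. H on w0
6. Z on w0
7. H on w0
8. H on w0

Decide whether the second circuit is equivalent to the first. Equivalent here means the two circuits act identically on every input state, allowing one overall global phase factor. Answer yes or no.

Yes — the two circuits implement the same unitary up to a global phase.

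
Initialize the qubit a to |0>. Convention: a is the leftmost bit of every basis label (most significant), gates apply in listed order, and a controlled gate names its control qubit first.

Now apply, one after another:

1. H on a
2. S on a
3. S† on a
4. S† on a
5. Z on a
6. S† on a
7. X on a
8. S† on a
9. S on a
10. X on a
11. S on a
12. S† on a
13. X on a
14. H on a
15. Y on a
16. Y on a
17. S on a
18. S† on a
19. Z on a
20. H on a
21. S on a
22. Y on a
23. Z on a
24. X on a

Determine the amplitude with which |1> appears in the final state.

|1> carries amplitude sqrt(2)/2 in the final state.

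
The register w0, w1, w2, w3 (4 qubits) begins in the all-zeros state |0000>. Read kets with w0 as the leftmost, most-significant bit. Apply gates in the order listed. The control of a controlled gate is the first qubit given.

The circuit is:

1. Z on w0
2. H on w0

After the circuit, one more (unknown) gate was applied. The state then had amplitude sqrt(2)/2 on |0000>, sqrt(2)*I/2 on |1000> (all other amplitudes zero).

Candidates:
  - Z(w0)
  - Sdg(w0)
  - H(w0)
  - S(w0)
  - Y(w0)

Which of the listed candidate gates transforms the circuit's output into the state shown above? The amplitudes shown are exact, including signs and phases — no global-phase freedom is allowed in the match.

The applied gate was S(w0).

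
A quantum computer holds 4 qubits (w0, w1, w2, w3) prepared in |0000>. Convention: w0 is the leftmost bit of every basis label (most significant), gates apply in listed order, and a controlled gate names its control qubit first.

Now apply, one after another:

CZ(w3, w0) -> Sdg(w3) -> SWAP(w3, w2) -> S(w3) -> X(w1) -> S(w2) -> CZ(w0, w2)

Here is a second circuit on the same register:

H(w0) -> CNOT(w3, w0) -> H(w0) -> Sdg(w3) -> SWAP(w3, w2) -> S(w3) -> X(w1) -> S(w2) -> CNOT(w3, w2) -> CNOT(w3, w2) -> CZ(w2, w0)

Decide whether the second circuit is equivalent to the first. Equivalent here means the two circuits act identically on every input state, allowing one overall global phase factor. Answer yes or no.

Yes: on every input state the two circuits agree up to one overall phase factor.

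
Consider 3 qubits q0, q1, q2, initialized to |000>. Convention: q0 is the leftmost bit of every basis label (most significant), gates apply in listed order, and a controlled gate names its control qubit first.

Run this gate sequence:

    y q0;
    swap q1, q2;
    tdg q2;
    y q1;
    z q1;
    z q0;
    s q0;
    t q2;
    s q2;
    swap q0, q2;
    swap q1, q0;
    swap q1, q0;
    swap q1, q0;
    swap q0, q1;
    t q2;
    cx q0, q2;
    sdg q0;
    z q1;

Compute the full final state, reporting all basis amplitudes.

After the circuit, the state carries amplitude exp(3*I*pi/4) on |011>, and 0 on every other basis state.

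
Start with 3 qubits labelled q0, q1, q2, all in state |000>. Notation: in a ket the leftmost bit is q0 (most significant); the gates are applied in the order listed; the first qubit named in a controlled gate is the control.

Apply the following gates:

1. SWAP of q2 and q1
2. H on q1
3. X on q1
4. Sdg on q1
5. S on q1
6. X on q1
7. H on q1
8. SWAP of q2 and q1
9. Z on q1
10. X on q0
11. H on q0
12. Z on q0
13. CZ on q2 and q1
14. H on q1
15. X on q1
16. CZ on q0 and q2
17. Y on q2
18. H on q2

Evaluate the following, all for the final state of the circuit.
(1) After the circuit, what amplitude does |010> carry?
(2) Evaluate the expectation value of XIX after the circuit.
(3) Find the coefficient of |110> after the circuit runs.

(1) The amplitude on |010> is sqrt(2)*I/4. Key observation: the block from step 1 through step 8 cancels to the identity and can be dropped.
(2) In the final state, XIX has expectation -1.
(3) The final state's coefficient on |110> equals sqrt(2)*I/4.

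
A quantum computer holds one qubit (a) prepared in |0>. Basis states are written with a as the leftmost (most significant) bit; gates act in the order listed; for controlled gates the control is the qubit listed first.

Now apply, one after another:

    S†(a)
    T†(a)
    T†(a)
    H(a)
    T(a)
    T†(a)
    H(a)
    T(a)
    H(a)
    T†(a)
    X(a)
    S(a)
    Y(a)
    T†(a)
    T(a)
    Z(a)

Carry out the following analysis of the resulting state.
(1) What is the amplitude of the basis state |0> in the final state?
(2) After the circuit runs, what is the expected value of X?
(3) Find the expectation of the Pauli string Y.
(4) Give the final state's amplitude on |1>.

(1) The amplitude on |0> is sqrt(2)/2.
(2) The expectation value of X is -sqrt(2)/2.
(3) In the final state, Y has expectation -sqrt(2)/2.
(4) The final state's coefficient on |1> equals -sqrt(2)*exp(I*pi/4)/2.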